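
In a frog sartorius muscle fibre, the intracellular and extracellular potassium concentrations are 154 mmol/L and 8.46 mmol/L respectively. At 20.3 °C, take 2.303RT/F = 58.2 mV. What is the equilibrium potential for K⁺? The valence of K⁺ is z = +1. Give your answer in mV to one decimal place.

E = (58.2/z) · log₁₀([K⁺]_out/[K⁺]_in) with z = +1.
= (58.2/1) · log₁₀(8.46/154) = 58.20 · log₁₀(0.05494)
= 58.20 · (-1.2602) = -73.34 mV

-73.3 mV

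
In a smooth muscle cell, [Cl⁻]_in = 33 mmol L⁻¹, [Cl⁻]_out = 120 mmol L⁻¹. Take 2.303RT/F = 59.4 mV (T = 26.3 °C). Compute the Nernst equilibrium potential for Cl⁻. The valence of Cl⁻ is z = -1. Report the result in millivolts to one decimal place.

E = (59.4/z) · log₁₀([Cl⁻]_out/[Cl⁻]_in) with z = -1.
For an anion, dividing by z = -1 reverses the sign.
= (59.4/-1) · log₁₀(120/33) = -59.40 · log₁₀(3.636)
= -59.40 · (0.5607) = -33.30 mV

-33.3 mV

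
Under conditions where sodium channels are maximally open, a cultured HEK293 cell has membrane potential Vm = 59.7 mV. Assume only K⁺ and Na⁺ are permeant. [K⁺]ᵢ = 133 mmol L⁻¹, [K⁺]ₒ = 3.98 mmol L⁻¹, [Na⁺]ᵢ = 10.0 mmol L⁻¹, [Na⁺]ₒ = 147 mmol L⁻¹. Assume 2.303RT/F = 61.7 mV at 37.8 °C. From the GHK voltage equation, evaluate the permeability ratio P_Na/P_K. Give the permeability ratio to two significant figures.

23

Let α = P_Na/P_K. GHK: Vm = 61.7·log₁₀[(Kₒ + α·Naₒ)/(Kᵢ + α·Naᵢ)].
10^(Vm/61.7) = 10^(59.7/61.7) = 9.2808
So 9.2808·(Kᵢ + α·Naᵢ) = Kₒ + α·Naₒ → α = (9.2808·133.0 − 3.98) / (147.0 − 9.2808·10.0)
α = (1234 − 3.98) / (147.0 − 92.81) = 1230/54.19 = 22.7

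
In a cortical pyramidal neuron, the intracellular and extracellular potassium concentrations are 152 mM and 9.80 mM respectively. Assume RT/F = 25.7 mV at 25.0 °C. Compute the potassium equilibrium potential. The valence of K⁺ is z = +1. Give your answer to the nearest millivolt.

-70 mV

E = (25.7/z) · ln([K⁺]_out/[K⁺]_in) with z = +1.
= (25.7/1) · ln(9.80/152) = 25.70 · ln(0.06447)
= 25.70 · (-2.7415) = -70.46 mV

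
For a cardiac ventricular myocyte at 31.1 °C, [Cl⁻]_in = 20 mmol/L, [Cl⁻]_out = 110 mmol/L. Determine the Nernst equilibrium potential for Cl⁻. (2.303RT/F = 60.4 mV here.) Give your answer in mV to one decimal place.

-44.7 mV

E = (60.4/z) · log₁₀([Cl⁻]_out/[Cl⁻]_in) with z = -1.
For an anion, dividing by z = -1 reverses the sign.
= (60.4/-1) · log₁₀(110/20) = -60.40 · log₁₀(5.5)
= -60.40 · (0.7404) = -44.72 mV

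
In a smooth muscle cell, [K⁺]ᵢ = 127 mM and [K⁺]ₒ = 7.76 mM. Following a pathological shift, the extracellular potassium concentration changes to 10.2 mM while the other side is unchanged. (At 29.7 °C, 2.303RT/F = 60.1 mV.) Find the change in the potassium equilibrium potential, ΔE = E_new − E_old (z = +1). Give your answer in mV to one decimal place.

E_old = (60.1/1)·log₁₀(7.76/127) = -72.96 mV
E_new = (60.1/1)·log₁₀(10.2/127) = -65.82 mV
ΔE = -65.82 − (-72.96) = 7.14 mV

7.1 mV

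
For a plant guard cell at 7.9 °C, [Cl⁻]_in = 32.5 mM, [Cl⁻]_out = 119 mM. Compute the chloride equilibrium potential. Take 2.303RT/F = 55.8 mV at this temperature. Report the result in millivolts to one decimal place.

E = (55.8/z) · log₁₀([Cl⁻]_out/[Cl⁻]_in) with z = -1.
For an anion, dividing by z = -1 reverses the sign.
= (55.8/-1) · log₁₀(119/32.5) = -55.80 · log₁₀(3.662)
= -55.80 · (0.5637) = -31.45 mV

-31.5 mV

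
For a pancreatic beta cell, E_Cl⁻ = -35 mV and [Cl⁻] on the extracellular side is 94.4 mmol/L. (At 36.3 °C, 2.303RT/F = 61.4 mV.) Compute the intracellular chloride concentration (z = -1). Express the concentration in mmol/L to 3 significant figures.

25.4 mmol/L

Nernst: E = (61.4/-1) · log₁₀([out]/[in]), so log₁₀([out]/[in]) = -35.0 × -1 / 61.4 = 0.5700.
[out]/[in] = 10^(0.5700) = 3.716.
[in] = 94.4 / 3.716 = 25.41 mmol/L.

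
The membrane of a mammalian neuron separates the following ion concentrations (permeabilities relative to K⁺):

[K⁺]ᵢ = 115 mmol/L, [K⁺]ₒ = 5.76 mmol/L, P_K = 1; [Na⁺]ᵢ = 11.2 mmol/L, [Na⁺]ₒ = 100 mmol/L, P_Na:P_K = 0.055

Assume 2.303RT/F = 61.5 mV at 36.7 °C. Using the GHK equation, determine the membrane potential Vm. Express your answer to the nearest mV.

-62 mV

Vm = 61.5 · log₁₀[(Σ P·[cation]ₒ + Σ P·[anion]ᵢ) / (Σ P·[cation]ᵢ + Σ P·[anion]ₒ)]
Numerator = 1×5.76 + 0.055×100 = 11.26
Denominator = 1×115 + 0.055×11.2 = 115.6
Vm = 61.5 · log₁₀(0.097391) = 61.5 × (-1.0115) = -62.21 mV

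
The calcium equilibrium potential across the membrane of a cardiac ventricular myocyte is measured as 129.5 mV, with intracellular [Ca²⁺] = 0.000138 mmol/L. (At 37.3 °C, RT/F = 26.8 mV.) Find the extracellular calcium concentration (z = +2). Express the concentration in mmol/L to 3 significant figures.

Nernst: E = (26.8/2) · ln([out]/[in]), so ln([out]/[in]) = 129.5 × 2 / 26.8 = 9.6642.
[out]/[in] = e^(9.6642) = 1.574e+04.
[out] = 1.574e+04 × 0.000138 = 2.173 mmol/L.

2.17 mmol/L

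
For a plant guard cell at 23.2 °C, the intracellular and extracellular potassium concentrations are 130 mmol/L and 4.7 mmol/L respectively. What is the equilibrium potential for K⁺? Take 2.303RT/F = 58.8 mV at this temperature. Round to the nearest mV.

E = (58.8/z) · log₁₀([K⁺]_out/[K⁺]_in) with z = +1.
= (58.8/1) · log₁₀(4.7/130) = 58.80 · log₁₀(0.03615)
= 58.80 · (-1.4418) = -84.78 mV

-85 mV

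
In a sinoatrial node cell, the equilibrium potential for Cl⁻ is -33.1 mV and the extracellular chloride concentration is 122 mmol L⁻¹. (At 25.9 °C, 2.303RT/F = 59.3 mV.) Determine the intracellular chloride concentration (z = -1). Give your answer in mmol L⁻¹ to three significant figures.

Nernst: E = (59.3/-1) · log₁₀([out]/[in]), so log₁₀([out]/[in]) = -33.1 × -1 / 59.3 = 0.5582.
[out]/[in] = 10^(0.5582) = 3.616.
[in] = 122 / 3.616 = 33.74 mmol L⁻¹.

33.7 mmol L⁻¹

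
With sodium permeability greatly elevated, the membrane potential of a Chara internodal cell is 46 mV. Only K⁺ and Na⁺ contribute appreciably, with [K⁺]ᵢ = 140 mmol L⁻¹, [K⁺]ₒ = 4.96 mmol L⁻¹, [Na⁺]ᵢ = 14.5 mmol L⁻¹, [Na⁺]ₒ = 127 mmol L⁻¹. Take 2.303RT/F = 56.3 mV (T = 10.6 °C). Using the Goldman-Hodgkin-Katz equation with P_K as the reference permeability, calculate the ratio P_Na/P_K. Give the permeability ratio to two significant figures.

29

Let α = P_Na/P_K. GHK: Vm = 56.3·log₁₀[(Kₒ + α·Naₒ)/(Kᵢ + α·Naᵢ)].
10^(Vm/56.3) = 10^(46.0/56.3) = 6.5622
So 6.5622·(Kᵢ + α·Naᵢ) = Kₒ + α·Naₒ → α = (6.5622·140.0 − 4.96) / (127.0 − 6.5622·14.5)
α = (918.7 − 4.96) / (127.0 − 95.15) = 913.8/31.85 = 28.69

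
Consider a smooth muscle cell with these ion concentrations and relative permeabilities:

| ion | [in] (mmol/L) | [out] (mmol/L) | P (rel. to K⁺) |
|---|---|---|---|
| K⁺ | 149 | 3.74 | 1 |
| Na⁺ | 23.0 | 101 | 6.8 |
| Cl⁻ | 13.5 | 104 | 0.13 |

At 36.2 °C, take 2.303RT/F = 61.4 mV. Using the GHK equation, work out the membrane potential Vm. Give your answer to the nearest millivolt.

21 mV

Vm = 61.4 · log₁₀[(Σ P·[cation]ₒ + Σ P·[anion]ᵢ) / (Σ P·[cation]ᵢ + Σ P·[anion]ₒ)]
Numerator = 1×3.74 + 6.8×101 + 0.13×13.5 = 692.3
Denominator = 1×149 + 6.8×23.0 + 0.13×104 = 318.9
Vm = 61.4 · log₁₀(2.1707) = 61.4 × (0.3366) = 20.67 mV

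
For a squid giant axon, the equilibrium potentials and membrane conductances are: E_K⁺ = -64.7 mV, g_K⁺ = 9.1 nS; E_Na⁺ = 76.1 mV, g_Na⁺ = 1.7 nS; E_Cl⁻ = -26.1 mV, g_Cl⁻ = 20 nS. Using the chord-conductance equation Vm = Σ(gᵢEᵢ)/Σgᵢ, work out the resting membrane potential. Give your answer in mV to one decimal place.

-31.9 mV

Σ gᵢEᵢ = 9.1·(-64.7) + 1.7·(76.1) + 20·(-26.1) = -981.40
Σ gᵢ = 9.1 + 1.7 + 20 = 30.8
Vm = -981.40 / 30.8 = -31.86 mV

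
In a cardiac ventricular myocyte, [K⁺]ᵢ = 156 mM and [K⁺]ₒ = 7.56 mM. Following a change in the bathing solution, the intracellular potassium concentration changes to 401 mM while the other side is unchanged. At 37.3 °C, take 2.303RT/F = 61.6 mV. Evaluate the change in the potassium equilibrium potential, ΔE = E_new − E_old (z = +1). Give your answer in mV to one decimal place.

E_old = (61.6/1)·log₁₀(7.56/156) = -80.98 mV
E_new = (61.6/1)·log₁₀(7.56/401) = -106.24 mV
ΔE = -106.24 − (-80.98) = -25.26 mV

-25.3 mV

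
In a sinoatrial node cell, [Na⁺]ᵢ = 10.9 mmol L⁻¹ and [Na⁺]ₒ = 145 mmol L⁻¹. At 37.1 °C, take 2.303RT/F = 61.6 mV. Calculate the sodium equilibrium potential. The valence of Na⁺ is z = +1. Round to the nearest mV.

E = (61.6/z) · log₁₀([Na⁺]_out/[Na⁺]_in) with z = +1.
= (61.6/1) · log₁₀(145/10.9) = 61.60 · log₁₀(13.3)
= 61.60 · (1.1239) = 69.23 mV

69 mV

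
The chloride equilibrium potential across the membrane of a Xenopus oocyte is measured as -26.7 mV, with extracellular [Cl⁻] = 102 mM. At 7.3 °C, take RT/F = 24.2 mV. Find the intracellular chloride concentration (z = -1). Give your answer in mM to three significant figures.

Nernst: E = (24.2/-1) · ln([out]/[in]), so ln([out]/[in]) = -26.7 × -1 / 24.2 = 1.1033.
[out]/[in] = e^(1.1033) = 3.014.
[in] = 102 / 3.014 = 33.84 mM.

33.8 mM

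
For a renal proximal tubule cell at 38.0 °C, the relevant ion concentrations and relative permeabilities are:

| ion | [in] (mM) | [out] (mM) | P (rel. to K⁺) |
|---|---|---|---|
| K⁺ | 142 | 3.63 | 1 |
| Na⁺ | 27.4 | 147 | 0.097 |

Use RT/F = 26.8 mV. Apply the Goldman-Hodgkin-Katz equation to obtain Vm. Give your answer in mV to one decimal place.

Vm = 26.8 · ln[(Σ P·[cation]ₒ + Σ P·[anion]ᵢ) / (Σ P·[cation]ᵢ + Σ P·[anion]ₒ)]
Numerator = 1×3.63 + 0.097×147 = 17.89
Denominator = 1×142 + 0.097×27.4 = 144.7
Vm = 26.8 · ln(0.12366) = 26.8 × (-2.0902) = -56.02 mV

-56.0 mV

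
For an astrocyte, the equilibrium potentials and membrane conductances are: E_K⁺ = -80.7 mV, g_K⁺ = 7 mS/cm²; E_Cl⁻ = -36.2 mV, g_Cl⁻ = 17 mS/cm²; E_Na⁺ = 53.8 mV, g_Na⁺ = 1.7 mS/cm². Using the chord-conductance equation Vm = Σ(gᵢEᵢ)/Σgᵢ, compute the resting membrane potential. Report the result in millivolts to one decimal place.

-42.4 mV

Σ gᵢEᵢ = 7·(-80.7) + 17·(-36.2) + 1.7·(53.8) = -1088.84
Σ gᵢ = 7 + 17 + 1.7 = 25.7
Vm = -1088.84 / 25.7 = -42.37 mV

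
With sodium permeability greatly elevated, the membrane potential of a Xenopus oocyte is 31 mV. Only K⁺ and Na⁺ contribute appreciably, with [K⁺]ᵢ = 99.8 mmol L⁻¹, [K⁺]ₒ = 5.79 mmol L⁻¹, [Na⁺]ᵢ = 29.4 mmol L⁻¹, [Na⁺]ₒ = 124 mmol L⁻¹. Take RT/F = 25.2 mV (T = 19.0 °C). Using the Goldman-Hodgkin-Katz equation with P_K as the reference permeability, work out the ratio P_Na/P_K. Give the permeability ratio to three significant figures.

Let α = P_Na/P_K. GHK: Vm = 25.2·ln[(Kₒ + α·Naₒ)/(Kᵢ + α·Naᵢ)].
e^(Vm/25.2) = e^(31.0/25.2) = 3.4218
So 3.4218·(Kᵢ + α·Naᵢ) = Kₒ + α·Naₒ → α = (3.4218·99.8 − 5.79) / (124.0 − 3.4218·29.4)
α = (341.5 − 5.79) / (124.0 − 100.6) = 335.7/23.4 = 14.35

14.3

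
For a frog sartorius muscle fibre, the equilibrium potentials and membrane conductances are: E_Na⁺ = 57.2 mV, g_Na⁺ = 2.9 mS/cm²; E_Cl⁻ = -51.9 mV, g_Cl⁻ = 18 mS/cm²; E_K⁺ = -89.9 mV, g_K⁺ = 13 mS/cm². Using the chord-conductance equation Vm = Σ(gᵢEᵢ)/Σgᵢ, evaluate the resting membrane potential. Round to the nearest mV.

-57 mV

Σ gᵢEᵢ = 2.9·(57.2) + 18·(-51.9) + 13·(-89.9) = -1937.02
Σ gᵢ = 2.9 + 18 + 13 = 33.9
Vm = -1937.02 / 33.9 = -57.14 mV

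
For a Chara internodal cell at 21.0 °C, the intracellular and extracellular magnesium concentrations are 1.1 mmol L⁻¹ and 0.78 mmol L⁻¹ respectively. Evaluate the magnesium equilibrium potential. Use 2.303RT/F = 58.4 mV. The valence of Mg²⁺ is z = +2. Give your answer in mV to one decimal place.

-4.4 mV

E = (58.4/z) · log₁₀([Mg²⁺]_out/[Mg²⁺]_in) with z = +2.
= (58.4/2) · log₁₀(0.78/1.1) = 29.20 · log₁₀(0.7091)
= 29.20 · (-0.1493) = -4.36 mV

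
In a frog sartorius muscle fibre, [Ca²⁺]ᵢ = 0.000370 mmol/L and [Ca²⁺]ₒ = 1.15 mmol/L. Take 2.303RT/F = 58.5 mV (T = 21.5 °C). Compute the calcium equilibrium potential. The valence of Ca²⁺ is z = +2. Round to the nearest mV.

102 mV

E = (58.5/z) · log₁₀([Ca²⁺]_out/[Ca²⁺]_in) with z = +2.
= (58.5/2) · log₁₀(1.15/0.000370) = 29.25 · log₁₀(3108)
= 29.25 · (3.4925) = 102.16 mV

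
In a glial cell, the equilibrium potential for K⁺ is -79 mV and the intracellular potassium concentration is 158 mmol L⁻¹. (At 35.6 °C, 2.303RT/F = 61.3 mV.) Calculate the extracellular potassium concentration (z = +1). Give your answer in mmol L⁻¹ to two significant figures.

8.1 mmol L⁻¹

Nernst: E = (61.3/1) · log₁₀([out]/[in]), so log₁₀([out]/[in]) = -79.0 × 1 / 61.3 = -1.2887.
[out]/[in] = 10^(-1.2887) = 0.05143.
[out] = 0.05143 × 158 = 8.127 mmol L⁻¹.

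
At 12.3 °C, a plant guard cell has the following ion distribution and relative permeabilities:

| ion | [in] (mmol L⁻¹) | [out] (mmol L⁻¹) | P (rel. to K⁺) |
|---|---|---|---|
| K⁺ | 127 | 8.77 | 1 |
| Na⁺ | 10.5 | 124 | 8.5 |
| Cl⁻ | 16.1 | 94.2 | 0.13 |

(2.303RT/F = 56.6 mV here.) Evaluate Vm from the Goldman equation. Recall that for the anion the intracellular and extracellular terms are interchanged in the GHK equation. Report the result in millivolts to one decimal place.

37.8 mV

Vm = 56.6 · log₁₀[(Σ P·[cation]ₒ + Σ P·[anion]ᵢ) / (Σ P·[cation]ᵢ + Σ P·[anion]ₒ)]
Numerator = 1×8.77 + 8.5×124 + 0.13×16.1 = 1065
Denominator = 1×127 + 8.5×10.5 + 0.13×94.2 = 228.5
Vm = 56.6 · log₁₀(4.6603) = 56.6 × (0.6684) = 37.83 mV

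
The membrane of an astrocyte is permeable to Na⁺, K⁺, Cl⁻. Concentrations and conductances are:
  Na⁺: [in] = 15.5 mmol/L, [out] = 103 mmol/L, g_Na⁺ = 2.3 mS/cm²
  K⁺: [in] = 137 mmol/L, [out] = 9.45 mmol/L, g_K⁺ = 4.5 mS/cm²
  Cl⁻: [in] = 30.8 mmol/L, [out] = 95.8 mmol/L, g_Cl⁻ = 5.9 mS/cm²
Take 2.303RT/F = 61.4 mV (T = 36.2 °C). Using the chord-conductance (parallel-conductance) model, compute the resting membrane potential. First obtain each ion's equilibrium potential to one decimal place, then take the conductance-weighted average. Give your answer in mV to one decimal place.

-30.2 mV

E_Na⁺ = (61.4/1)·log₁₀(103/15.5) = 50.5 mV
E_K⁺ = (61.4/1)·log₁₀(9.45/137) = -71.3 mV
E_Cl⁻ = (61.4/-1)·log₁₀(95.8/30.8) = -30.3 mV
Vm = (Σ gᵢEᵢ)/(Σ gᵢ) = (2.3·50.5 + 4.5·-71.3 + 5.9·-30.3) / (2.3 + 4.5 + 5.9)
= -383.47 / 12.7 = -30.19 mV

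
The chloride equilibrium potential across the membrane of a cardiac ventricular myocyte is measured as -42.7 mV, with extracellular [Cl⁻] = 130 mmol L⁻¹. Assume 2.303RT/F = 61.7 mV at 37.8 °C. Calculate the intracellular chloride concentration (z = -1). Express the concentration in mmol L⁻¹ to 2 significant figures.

26 mmol L⁻¹

Nernst: E = (61.7/-1) · log₁₀([out]/[in]), so log₁₀([out]/[in]) = -42.7 × -1 / 61.7 = 0.6921.
[out]/[in] = 10^(0.6921) = 4.921.
[in] = 130 / 4.921 = 26.42 mmol L⁻¹.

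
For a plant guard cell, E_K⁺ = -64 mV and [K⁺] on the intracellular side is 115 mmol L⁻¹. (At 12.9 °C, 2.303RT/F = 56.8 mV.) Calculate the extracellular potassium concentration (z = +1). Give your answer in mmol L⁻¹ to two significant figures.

Nernst: E = (56.8/1) · log₁₀([out]/[in]), so log₁₀([out]/[in]) = -64.0 × 1 / 56.8 = -1.1268.
[out]/[in] = 10^(-1.1268) = 0.07469.
[out] = 0.07469 × 115 = 8.589 mmol L⁻¹.

8.6 mmol L⁻¹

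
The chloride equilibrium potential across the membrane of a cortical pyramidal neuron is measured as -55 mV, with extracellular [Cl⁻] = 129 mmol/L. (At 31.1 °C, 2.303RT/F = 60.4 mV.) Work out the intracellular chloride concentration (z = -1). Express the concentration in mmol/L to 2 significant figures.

16 mmol/L

Nernst: E = (60.4/-1) · log₁₀([out]/[in]), so log₁₀([out]/[in]) = -55.0 × -1 / 60.4 = 0.9106.
[out]/[in] = 10^(0.9106) = 8.139.
[in] = 129 / 8.139 = 15.85 mmol/L.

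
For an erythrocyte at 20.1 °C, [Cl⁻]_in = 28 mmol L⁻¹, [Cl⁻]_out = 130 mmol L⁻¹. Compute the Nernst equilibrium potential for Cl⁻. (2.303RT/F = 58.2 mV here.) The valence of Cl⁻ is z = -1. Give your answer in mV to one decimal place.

-38.8 mV

E = (58.2/z) · log₁₀([Cl⁻]_out/[Cl⁻]_in) with z = -1.
For an anion, dividing by z = -1 reverses the sign.
= (58.2/-1) · log₁₀(130/28) = -58.20 · log₁₀(4.643)
= -58.20 · (0.6668) = -38.81 mV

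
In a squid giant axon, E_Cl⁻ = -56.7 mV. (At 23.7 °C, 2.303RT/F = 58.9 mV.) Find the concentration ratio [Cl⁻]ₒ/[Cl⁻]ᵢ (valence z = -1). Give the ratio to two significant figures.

log₁₀([out]/[in]) = E·z/(58.9) = -56.7 × -1 / 58.9 = 0.9626
[out]/[in] = 10^(0.9626) = 9.176

9.2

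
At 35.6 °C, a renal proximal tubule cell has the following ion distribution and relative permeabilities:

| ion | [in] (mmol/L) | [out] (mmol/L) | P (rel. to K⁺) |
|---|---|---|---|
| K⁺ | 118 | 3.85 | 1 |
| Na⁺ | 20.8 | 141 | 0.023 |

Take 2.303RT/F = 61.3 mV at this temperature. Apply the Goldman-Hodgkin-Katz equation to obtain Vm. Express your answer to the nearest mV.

Vm = 61.3 · log₁₀[(Σ P·[cation]ₒ + Σ P·[anion]ᵢ) / (Σ P·[cation]ᵢ + Σ P·[anion]ₒ)]
Numerator = 1×3.85 + 0.023×141 = 7.093
Denominator = 1×118 + 0.023×20.8 = 118.5
Vm = 61.3 · log₁₀(0.059867) = 61.3 × (-1.2228) = -74.96 mV

-75 mV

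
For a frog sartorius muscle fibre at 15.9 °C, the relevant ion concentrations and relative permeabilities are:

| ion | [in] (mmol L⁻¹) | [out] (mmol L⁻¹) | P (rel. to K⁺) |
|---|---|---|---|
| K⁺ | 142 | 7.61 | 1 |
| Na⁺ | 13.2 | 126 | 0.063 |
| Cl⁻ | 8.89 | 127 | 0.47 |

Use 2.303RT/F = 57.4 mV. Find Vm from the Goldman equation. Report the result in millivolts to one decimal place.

-58.1 mV

Vm = 57.4 · log₁₀[(Σ P·[cation]ₒ + Σ P·[anion]ᵢ) / (Σ P·[cation]ᵢ + Σ P·[anion]ₒ)]
Numerator = 1×7.61 + 0.063×126 + 0.47×8.89 = 19.73
Denominator = 1×142 + 0.063×13.2 + 0.47×127 = 202.5
Vm = 57.4 · log₁₀(0.097403) = 57.4 × (-1.0114) = -58.06 mV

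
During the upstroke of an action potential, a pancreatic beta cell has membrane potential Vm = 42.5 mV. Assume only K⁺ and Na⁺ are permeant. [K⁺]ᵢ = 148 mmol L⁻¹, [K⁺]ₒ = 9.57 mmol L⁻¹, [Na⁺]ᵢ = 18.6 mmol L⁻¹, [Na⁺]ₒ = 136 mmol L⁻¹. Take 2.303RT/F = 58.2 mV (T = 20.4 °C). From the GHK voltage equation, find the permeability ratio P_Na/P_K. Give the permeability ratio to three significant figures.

Let α = P_Na/P_K. GHK: Vm = 58.2·log₁₀[(Kₒ + α·Naₒ)/(Kᵢ + α·Naᵢ)].
10^(Vm/58.2) = 10^(42.5/58.2) = 5.3733
So 5.3733·(Kᵢ + α·Naᵢ) = Kₒ + α·Naₒ → α = (5.3733·148.0 − 9.57) / (136.0 − 5.3733·18.6)
α = (795.2 − 9.57) / (136.0 − 99.94) = 785.7/36.06 = 21.79

21.8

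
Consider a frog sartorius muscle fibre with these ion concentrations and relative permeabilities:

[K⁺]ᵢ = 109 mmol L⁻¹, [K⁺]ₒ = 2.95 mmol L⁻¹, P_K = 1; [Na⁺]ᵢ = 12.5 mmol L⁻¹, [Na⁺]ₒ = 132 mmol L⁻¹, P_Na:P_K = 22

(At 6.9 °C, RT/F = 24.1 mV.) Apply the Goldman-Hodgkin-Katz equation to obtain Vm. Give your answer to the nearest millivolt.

Vm = 24.1 · ln[(Σ P·[cation]ₒ + Σ P·[anion]ᵢ) / (Σ P·[cation]ᵢ + Σ P·[anion]ₒ)]
Numerator = 1×2.95 + 22×132 = 2907
Denominator = 1×109 + 22×12.5 = 384
Vm = 24.1 · ln(7.5702) = 24.1 × (2.0242) = 48.78 mV

49 mV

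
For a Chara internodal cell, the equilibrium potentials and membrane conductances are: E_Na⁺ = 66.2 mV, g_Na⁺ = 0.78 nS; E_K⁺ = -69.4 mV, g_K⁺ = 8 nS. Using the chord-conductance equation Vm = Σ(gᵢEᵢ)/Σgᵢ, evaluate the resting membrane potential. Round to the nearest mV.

-57 mV

Σ gᵢEᵢ = 0.78·(66.2) + 8·(-69.4) = -503.56
Σ gᵢ = 0.78 + 8 = 8.78
Vm = -503.56 / 8.78 = -57.35 mV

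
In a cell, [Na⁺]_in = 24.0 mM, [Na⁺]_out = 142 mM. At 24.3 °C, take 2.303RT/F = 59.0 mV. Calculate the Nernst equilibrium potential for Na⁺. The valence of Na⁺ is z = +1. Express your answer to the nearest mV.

E = (59.0/z) · log₁₀([Na⁺]_out/[Na⁺]_in) with z = +1.
= (59.0/1) · log₁₀(142/24.0) = 59.00 · log₁₀(5.917)
= 59.00 · (0.7721) = 45.55 mV

46 mV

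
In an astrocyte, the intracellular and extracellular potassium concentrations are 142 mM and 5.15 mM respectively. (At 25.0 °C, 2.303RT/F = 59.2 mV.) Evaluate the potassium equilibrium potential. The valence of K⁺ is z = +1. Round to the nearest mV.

E = (59.2/z) · log₁₀([K⁺]_out/[K⁺]_in) with z = +1.
= (59.2/1) · log₁₀(5.15/142) = 59.20 · log₁₀(0.03627)
= 59.20 · (-1.4405) = -85.28 mV

-85 mV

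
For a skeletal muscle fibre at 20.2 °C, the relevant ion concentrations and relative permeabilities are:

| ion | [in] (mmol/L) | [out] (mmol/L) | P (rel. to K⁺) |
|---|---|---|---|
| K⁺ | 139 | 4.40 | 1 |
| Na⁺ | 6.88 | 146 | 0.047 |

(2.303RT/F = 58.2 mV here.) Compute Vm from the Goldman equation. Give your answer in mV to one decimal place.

Vm = 58.2 · log₁₀[(Σ P·[cation]ₒ + Σ P·[anion]ᵢ) / (Σ P·[cation]ᵢ + Σ P·[anion]ₒ)]
Numerator = 1×4.40 + 0.047×146 = 11.26
Denominator = 1×139 + 0.047×6.88 = 139.3
Vm = 58.2 · log₁₀(0.080834) = 58.2 × (-1.0924) = -63.58 mV

-63.6 mV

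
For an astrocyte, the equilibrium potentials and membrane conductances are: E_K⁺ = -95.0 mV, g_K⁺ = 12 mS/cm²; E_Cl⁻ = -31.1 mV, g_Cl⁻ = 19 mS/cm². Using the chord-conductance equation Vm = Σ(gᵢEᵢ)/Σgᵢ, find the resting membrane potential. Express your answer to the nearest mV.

-56 mV

Σ gᵢEᵢ = 12·(-95.0) + 19·(-31.1) = -1730.90
Σ gᵢ = 12 + 19 = 31
Vm = -1730.90 / 31 = -55.84 mV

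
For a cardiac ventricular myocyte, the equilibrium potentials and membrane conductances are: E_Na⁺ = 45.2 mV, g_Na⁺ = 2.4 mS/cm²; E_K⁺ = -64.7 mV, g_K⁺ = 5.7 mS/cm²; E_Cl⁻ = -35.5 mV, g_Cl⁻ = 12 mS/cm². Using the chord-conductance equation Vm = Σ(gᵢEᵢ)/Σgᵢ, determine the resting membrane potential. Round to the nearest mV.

Σ gᵢEᵢ = 2.4·(45.2) + 5.7·(-64.7) + 12·(-35.5) = -686.31
Σ gᵢ = 2.4 + 5.7 + 12 = 20.1
Vm = -686.31 / 20.1 = -34.14 mV

-34 mV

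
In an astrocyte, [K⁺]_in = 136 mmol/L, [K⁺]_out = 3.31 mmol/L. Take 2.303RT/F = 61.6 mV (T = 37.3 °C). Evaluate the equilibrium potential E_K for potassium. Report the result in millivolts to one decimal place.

-99.4 mV

E = (61.6/z) · log₁₀([K⁺]_out/[K⁺]_in) with z = +1.
= (61.6/1) · log₁₀(3.31/136) = 61.60 · log₁₀(0.02434)
= 61.60 · (-1.6137) = -99.40 mV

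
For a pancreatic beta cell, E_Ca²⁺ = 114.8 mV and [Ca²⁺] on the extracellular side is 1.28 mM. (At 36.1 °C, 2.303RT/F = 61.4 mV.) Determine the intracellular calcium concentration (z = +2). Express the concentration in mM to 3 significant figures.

0.000233 mM

Nernst: E = (61.4/2) · log₁₀([out]/[in]), so log₁₀([out]/[in]) = 114.8 × 2 / 61.4 = 3.7394.
[out]/[in] = 10^(3.7394) = 5488.
[in] = 1.28 / 5488 = 0.0002332 mM.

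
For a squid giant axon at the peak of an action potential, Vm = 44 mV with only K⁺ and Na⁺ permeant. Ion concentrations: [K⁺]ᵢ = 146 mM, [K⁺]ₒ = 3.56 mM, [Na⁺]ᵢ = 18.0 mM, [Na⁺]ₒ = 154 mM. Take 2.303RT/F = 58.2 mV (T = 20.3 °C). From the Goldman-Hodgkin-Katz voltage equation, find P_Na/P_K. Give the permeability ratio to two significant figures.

Let α = P_Na/P_K. GHK: Vm = 58.2·log₁₀[(Kₒ + α·Naₒ)/(Kᵢ + α·Naᵢ)].
10^(Vm/58.2) = 10^(44.0/58.2) = 5.7018
So 5.7018·(Kᵢ + α·Naᵢ) = Kₒ + α·Naₒ → α = (5.7018·146.0 − 3.56) / (154.0 − 5.7018·18.0)
α = (832.5 − 3.56) / (154.0 − 102.6) = 828.9/51.37 = 16.14

16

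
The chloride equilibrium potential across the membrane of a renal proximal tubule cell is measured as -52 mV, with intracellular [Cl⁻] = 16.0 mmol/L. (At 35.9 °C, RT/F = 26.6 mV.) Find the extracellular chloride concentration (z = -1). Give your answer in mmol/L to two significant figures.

110 mmol/L

Nernst: E = (26.6/-1) · ln([out]/[in]), so ln([out]/[in]) = -52.0 × -1 / 26.6 = 1.9549.
[out]/[in] = e^(1.9549) = 7.063.
[out] = 7.063 × 16.0 = 113 mmol/L.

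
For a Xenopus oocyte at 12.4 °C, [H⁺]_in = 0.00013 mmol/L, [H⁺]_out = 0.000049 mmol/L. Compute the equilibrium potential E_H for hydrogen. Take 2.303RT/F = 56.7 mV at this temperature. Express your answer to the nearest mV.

E = (56.7/z) · log₁₀([H⁺]_out/[H⁺]_in) with z = +1.
= (56.7/1) · log₁₀(0.000049/0.00013) = 56.70 · log₁₀(0.3769)
= 56.70 · (-0.4237) = -24.03 mV

-24 mV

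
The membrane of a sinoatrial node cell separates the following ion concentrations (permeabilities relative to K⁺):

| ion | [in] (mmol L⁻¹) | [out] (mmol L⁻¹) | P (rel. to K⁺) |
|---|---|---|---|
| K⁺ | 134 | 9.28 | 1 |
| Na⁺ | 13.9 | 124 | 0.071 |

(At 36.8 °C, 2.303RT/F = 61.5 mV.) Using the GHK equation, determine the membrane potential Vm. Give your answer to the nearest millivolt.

Vm = 61.5 · log₁₀[(Σ P·[cation]ₒ + Σ P·[anion]ᵢ) / (Σ P·[cation]ᵢ + Σ P·[anion]ₒ)]
Numerator = 1×9.28 + 0.071×124 = 18.08
Denominator = 1×134 + 0.071×13.9 = 135
Vm = 61.5 · log₁₀(0.13397) = 61.5 × (-0.8730) = -53.69 mV

-54 mV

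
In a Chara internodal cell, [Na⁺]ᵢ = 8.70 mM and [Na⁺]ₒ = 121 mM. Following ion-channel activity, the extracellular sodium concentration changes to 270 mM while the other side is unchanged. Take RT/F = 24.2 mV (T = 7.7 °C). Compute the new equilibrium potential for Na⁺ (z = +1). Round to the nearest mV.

After the shift: [Na⁺]_out = 270, [Na⁺]_in = 8.70 mM.
E_new = (24.2/1)·ln(270/8.70) = 24.20 · (3.4351) = 83.13 mV

83 mV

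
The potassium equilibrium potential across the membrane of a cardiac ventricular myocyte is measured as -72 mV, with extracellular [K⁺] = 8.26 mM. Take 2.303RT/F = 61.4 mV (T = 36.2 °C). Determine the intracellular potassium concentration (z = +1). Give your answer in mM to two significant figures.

120 mM

Nernst: E = (61.4/1) · log₁₀([out]/[in]), so log₁₀([out]/[in]) = -72.0 × 1 / 61.4 = -1.1726.
[out]/[in] = 10^(-1.1726) = 0.0672.
[in] = 8.26 / 0.0672 = 122.9 mM.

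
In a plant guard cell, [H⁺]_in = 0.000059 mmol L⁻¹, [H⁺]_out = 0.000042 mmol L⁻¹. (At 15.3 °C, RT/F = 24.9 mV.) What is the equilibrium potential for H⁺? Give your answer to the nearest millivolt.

-8 mV

E = (24.9/z) · ln([H⁺]_out/[H⁺]_in) with z = +1.
= (24.9/1) · ln(0.000042/0.000059) = 24.90 · ln(0.7119)
= 24.90 · (-0.3399) = -8.46 mV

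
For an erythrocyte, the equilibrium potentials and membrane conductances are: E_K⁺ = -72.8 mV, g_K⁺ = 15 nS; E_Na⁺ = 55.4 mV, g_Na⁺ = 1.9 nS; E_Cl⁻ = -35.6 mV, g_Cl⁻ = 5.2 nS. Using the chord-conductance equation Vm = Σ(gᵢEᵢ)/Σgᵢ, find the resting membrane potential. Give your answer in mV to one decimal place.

Σ gᵢEᵢ = 15·(-72.8) + 1.9·(55.4) + 5.2·(-35.6) = -1171.86
Σ gᵢ = 15 + 1.9 + 5.2 = 22.1
Vm = -1171.86 / 22.1 = -53.03 mV

-53.0 mV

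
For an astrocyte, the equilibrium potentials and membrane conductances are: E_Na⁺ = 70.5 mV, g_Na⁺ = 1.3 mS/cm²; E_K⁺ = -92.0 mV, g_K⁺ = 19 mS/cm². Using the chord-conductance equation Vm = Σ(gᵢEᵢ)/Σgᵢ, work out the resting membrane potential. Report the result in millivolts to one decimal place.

-81.6 mV

Σ gᵢEᵢ = 1.3·(70.5) + 19·(-92.0) = -1656.35
Σ gᵢ = 1.3 + 19 = 20.3
Vm = -1656.35 / 20.3 = -81.59 mV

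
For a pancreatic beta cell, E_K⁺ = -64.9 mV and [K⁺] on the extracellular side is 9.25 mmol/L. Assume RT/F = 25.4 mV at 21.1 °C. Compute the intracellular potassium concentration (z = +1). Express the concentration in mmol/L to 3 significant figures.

119 mmol/L

Nernst: E = (25.4/1) · ln([out]/[in]), so ln([out]/[in]) = -64.9 × 1 / 25.4 = -2.5551.
[out]/[in] = e^(-2.5551) = 0.07768.
[in] = 9.25 / 0.07768 = 119.1 mmol/L.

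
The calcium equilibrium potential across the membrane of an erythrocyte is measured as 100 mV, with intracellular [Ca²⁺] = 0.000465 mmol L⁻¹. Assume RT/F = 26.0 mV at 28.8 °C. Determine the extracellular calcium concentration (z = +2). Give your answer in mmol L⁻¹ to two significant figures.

1.0 mmol L⁻¹

Nernst: E = (26.0/2) · ln([out]/[in]), so ln([out]/[in]) = 100.0 × 2 / 26.0 = 7.6923.
[out]/[in] = e^(7.6923) = 2191.
[out] = 2191 × 0.000465 = 1.019 mmol L⁻¹.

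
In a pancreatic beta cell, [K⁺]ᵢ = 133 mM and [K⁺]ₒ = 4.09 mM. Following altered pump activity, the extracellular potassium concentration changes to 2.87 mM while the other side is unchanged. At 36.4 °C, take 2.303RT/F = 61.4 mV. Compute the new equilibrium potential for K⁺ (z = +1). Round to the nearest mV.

-102 mV

After the shift: [K⁺]_out = 2.87, [K⁺]_in = 133 mM.
E_new = (61.4/1)·log₁₀(2.87/133) = 61.40 · (-1.6660) = -102.29 mV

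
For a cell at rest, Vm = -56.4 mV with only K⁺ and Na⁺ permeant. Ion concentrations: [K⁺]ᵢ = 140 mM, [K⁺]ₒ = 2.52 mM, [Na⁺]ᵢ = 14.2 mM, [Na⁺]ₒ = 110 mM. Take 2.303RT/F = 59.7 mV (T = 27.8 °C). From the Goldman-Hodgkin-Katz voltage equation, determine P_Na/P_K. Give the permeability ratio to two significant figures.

Let α = P_Na/P_K. GHK: Vm = 59.7·log₁₀[(Kₒ + α·Naₒ)/(Kᵢ + α·Naᵢ)].
10^(Vm/59.7) = 10^(-56.4/59.7) = 0.11357
So 0.11357·(Kᵢ + α·Naᵢ) = Kₒ + α·Naₒ → α = (0.11357·140.0 − 2.52) / (110.0 − 0.11357·14.2)
α = (15.9 − 2.52) / (110.0 − 1.613) = 13.38/108.4 = 0.1234

0.12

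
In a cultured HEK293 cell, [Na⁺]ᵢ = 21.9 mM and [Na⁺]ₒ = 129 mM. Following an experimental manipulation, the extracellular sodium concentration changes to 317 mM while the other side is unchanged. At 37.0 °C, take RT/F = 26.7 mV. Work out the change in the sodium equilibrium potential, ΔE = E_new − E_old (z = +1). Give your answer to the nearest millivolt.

E_old = (26.7/1)·ln(129/21.9) = 47.35 mV
E_new = (26.7/1)·ln(317/21.9) = 71.35 mV
ΔE = 71.35 − (47.35) = 24.01 mV

24 mV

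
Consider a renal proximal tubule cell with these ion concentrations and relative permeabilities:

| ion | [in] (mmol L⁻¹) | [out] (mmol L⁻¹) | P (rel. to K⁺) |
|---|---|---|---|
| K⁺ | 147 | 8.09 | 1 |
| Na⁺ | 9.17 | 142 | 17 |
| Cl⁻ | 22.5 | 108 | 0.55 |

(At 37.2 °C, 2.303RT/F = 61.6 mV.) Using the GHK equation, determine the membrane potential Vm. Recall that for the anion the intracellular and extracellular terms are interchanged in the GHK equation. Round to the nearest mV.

Vm = 61.6 · log₁₀[(Σ P·[cation]ₒ + Σ P·[anion]ᵢ) / (Σ P·[cation]ᵢ + Σ P·[anion]ₒ)]
Numerator = 1×8.09 + 17×142 + 0.55×22.5 = 2434
Denominator = 1×147 + 17×9.17 + 0.55×108 = 362.3
Vm = 61.6 · log₁₀(6.7197) = 61.6 × (0.8273) = 50.96 mV

51 mV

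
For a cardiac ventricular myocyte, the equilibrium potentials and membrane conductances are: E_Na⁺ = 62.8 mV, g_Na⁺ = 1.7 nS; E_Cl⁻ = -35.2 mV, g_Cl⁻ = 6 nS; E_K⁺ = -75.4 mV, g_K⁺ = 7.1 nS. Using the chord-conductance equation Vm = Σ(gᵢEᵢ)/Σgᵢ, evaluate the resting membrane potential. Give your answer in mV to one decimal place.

-43.2 mV

Σ gᵢEᵢ = 1.7·(62.8) + 6·(-35.2) + 7.1·(-75.4) = -639.78
Σ gᵢ = 1.7 + 6 + 7.1 = 14.8
Vm = -639.78 / 14.8 = -43.23 mV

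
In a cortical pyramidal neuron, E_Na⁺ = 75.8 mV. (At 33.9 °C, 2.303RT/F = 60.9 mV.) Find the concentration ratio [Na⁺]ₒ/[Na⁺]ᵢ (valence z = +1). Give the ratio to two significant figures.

log₁₀([out]/[in]) = E·z/(60.9) = 75.8 × 1 / 60.9 = 1.2447
[out]/[in] = 10^(1.2447) = 17.57

18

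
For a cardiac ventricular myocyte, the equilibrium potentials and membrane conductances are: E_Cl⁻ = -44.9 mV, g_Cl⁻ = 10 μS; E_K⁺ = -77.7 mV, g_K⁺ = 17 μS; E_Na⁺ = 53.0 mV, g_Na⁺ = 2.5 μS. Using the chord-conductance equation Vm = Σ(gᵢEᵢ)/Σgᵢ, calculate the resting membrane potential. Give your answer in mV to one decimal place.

-55.5 mV

Σ gᵢEᵢ = 10·(-44.9) + 17·(-77.7) + 2.5·(53.0) = -1637.40
Σ gᵢ = 10 + 17 + 2.5 = 29.5
Vm = -1637.40 / 29.5 = -55.51 mV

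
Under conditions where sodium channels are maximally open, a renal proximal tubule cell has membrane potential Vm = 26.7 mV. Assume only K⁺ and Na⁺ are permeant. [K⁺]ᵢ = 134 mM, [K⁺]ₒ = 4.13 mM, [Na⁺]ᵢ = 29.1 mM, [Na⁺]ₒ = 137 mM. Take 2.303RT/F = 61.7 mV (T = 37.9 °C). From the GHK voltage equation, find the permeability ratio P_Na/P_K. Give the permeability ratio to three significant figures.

Let α = P_Na/P_K. GHK: Vm = 61.7·log₁₀[(Kₒ + α·Naₒ)/(Kᵢ + α·Naᵢ)].
10^(Vm/61.7) = 10^(26.7/61.7) = 2.7086
So 2.7086·(Kᵢ + α·Naᵢ) = Kₒ + α·Naₒ → α = (2.7086·134.0 − 4.13) / (137.0 − 2.7086·29.1)
α = (362.9 − 4.13) / (137.0 − 78.82) = 358.8/58.18 = 6.167

6.17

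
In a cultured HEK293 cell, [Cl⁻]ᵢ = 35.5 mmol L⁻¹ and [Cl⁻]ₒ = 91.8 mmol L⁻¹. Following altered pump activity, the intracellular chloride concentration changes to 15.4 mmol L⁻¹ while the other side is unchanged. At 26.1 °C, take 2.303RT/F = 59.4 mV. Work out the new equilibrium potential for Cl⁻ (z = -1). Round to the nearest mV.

After the shift: [Cl⁻]_out = 91.8, [Cl⁻]_in = 15.4 mmol L⁻¹.
E_new = (59.4/-1)·log₁₀(91.8/15.4) = -59.40 · (0.7753) = -46.05 mV

-46 mV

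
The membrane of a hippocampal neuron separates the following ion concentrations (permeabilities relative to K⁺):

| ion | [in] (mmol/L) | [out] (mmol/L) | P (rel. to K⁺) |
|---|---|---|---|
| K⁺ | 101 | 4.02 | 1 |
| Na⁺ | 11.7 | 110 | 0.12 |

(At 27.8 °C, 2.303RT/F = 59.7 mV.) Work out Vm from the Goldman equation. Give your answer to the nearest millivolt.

Vm = 59.7 · log₁₀[(Σ P·[cation]ₒ + Σ P·[anion]ᵢ) / (Σ P·[cation]ᵢ + Σ P·[anion]ₒ)]
Numerator = 1×4.02 + 0.12×110 = 17.22
Denominator = 1×101 + 0.12×11.7 = 102.4
Vm = 59.7 · log₁₀(0.16816) = 59.7 × (-0.7743) = -46.22 mV

-46 mV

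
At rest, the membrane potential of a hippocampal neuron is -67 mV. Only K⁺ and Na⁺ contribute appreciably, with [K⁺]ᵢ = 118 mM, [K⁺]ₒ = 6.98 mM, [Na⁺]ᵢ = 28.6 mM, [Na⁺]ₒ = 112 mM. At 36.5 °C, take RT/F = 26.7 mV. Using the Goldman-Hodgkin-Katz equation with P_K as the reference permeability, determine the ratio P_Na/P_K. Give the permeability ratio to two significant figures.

Let α = P_Na/P_K. GHK: Vm = 26.7·ln[(Kₒ + α·Naₒ)/(Kᵢ + α·Naᵢ)].
e^(Vm/26.7) = e^(-67.0/26.7) = 0.08132
So 0.08132·(Kᵢ + α·Naᵢ) = Kₒ + α·Naₒ → α = (0.08132·118.0 − 6.98) / (112.0 − 0.08132·28.6)
α = (9.596 − 6.98) / (112.0 − 2.326) = 2.616/109.7 = 0.02385

0.024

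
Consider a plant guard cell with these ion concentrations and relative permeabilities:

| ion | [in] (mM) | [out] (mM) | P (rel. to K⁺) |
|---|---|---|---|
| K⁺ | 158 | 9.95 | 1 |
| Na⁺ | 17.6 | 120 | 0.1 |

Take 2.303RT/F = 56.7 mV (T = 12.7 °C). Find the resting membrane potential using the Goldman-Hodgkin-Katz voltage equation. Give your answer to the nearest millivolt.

-49 mV

Vm = 56.7 · log₁₀[(Σ P·[cation]ₒ + Σ P·[anion]ᵢ) / (Σ P·[cation]ᵢ + Σ P·[anion]ₒ)]
Numerator = 1×9.95 + 0.1×120 = 21.95
Denominator = 1×158 + 0.1×17.6 = 159.8
Vm = 56.7 · log₁₀(0.13739) = 56.7 × (-0.8620) = -48.88 mV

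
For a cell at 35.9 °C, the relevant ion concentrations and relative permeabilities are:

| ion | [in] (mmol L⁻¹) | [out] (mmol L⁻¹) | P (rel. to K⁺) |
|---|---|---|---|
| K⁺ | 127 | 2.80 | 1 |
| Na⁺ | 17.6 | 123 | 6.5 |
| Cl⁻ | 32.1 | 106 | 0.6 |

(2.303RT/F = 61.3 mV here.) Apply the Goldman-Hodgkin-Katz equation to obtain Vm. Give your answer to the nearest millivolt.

Vm = 61.3 · log₁₀[(Σ P·[cation]ₒ + Σ P·[anion]ᵢ) / (Σ P·[cation]ᵢ + Σ P·[anion]ₒ)]
Numerator = 1×2.80 + 6.5×123 + 0.6×32.1 = 821.6
Denominator = 1×127 + 6.5×17.6 + 0.6×106 = 305
Vm = 61.3 · log₁₀(2.6936) = 61.3 × (0.4303) = 26.38 mV

26 mV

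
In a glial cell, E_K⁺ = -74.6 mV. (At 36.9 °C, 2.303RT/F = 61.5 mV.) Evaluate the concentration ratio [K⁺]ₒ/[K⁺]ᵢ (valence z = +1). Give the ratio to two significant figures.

0.061

log₁₀([out]/[in]) = E·z/(61.5) = -74.6 × 1 / 61.5 = -1.2130
[out]/[in] = 10^(-1.2130) = 0.06123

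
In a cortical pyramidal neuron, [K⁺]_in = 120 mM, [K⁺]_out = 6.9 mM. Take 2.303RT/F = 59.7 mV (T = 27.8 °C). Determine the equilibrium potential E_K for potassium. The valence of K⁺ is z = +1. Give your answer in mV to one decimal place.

-74.0 mV

E = (59.7/z) · log₁₀([K⁺]_out/[K⁺]_in) with z = +1.
= (59.7/1) · log₁₀(6.9/120) = 59.70 · log₁₀(0.0575)
= 59.70 · (-1.2403) = -74.05 mV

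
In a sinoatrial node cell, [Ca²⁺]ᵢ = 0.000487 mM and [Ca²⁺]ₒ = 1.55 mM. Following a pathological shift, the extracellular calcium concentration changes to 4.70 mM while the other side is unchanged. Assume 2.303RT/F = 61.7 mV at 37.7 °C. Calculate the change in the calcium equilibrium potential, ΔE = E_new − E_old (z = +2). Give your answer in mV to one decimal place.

14.9 mV

E_old = (61.7/2)·log₁₀(1.55/0.000487) = 108.06 mV
E_new = (61.7/2)·log₁₀(4.70/0.000487) = 122.92 mV
ΔE = 122.92 − (108.06) = 14.86 mV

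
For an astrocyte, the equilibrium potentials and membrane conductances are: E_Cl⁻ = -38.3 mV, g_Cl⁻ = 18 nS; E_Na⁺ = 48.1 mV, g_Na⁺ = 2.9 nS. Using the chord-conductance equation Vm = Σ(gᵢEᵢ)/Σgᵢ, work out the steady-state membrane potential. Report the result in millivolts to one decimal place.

Σ gᵢEᵢ = 18·(-38.3) + 2.9·(48.1) = -549.91
Σ gᵢ = 18 + 2.9 = 20.9
Vm = -549.91 / 20.9 = -26.31 mV

-26.3 mV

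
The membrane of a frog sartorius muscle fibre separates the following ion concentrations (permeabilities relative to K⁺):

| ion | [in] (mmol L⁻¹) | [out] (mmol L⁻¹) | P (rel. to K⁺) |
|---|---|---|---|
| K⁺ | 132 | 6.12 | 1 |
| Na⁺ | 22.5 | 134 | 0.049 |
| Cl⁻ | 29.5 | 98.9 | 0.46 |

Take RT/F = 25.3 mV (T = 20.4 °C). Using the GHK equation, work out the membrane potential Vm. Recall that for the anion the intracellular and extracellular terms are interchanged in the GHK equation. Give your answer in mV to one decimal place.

Vm = 25.3 · ln[(Σ P·[cation]ₒ + Σ P·[anion]ᵢ) / (Σ P·[cation]ᵢ + Σ P·[anion]ₒ)]
Numerator = 1×6.12 + 0.049×134 + 0.46×29.5 = 26.26
Denominator = 1×132 + 0.049×22.5 + 0.46×98.9 = 178.6
Vm = 25.3 · ln(0.14701) = 25.3 × (-1.9172) = -48.51 mV

-48.5 mV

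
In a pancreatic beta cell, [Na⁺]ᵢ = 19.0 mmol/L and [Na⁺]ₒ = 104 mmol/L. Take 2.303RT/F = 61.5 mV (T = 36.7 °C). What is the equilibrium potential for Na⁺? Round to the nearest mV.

45 mV

E = (61.5/z) · log₁₀([Na⁺]_out/[Na⁺]_in) with z = +1.
= (61.5/1) · log₁₀(104/19.0) = 61.50 · log₁₀(5.474)
= 61.50 · (0.7383) = 45.40 mV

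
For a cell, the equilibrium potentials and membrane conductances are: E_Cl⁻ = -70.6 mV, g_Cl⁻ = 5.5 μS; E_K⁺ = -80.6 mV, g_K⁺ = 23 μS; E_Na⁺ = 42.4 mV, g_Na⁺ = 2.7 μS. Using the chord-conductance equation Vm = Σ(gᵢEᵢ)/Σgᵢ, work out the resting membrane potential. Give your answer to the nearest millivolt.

Σ gᵢEᵢ = 5.5·(-70.6) + 23·(-80.6) + 2.7·(42.4) = -2127.62
Σ gᵢ = 5.5 + 23 + 2.7 = 31.2
Vm = -2127.62 / 31.2 = -68.19 mV

-68 mV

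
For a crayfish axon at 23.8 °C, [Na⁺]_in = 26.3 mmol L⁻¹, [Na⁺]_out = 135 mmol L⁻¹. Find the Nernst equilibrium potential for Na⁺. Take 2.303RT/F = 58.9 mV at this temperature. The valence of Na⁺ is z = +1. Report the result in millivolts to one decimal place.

E = (58.9/z) · log₁₀([Na⁺]_out/[Na⁺]_in) with z = +1.
= (58.9/1) · log₁₀(135/26.3) = 58.90 · log₁₀(5.133)
= 58.90 · (0.7104) = 41.84 mV

41.8 mV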